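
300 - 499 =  - 199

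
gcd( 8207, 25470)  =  283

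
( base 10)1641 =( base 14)853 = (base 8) 3151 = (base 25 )2fg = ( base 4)121221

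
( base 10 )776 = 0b1100001000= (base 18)272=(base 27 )11K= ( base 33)nh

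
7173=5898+1275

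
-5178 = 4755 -9933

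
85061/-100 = - 85061/100 = - 850.61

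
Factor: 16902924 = 2^2*3^1 * 1408577^1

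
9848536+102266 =9950802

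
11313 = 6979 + 4334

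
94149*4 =376596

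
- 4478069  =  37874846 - 42352915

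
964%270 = 154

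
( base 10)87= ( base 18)4F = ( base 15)5c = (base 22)3l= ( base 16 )57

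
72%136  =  72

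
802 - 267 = 535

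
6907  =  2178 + 4729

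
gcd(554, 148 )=2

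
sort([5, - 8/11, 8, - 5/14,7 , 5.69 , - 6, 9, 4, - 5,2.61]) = [ - 6, - 5, - 8/11,-5/14,2.61,4,5,5.69, 7,8,9 ] 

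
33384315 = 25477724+7906591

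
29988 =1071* 28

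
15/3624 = 5/1208 = 0.00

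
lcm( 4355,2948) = 191620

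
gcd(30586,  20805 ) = 1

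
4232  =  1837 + 2395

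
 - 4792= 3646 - 8438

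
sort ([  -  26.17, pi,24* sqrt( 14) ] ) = [ - 26.17,pi, 24*sqrt( 14) ]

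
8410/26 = 4205/13 = 323.46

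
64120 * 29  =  1859480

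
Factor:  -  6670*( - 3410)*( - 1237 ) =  - 28135193900 = -  2^2*5^2*11^1 * 23^1 * 29^1*31^1*1237^1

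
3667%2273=1394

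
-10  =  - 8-2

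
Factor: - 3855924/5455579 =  -2^2 * 3^5*3967^1*5455579^ (- 1 )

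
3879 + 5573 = 9452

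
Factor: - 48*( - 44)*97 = 2^6 * 3^1*11^1*97^1 = 204864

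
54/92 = 27/46= 0.59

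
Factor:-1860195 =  - 3^1*5^1*19^1*61^1*107^1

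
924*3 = 2772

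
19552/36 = 4888/9 = 543.11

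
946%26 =10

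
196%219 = 196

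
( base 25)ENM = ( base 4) 2102003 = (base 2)10010010000011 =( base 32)943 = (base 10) 9347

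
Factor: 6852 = 2^2*3^1*571^1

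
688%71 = 49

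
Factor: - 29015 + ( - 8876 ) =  - 37891 = - 7^1*5413^1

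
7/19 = 7/19 = 0.37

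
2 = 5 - 3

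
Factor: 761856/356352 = 62/29=2^1*29^( - 1 )*31^1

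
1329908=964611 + 365297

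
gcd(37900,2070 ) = 10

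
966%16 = 6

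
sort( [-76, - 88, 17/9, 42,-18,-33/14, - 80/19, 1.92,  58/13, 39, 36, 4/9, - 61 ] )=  [ - 88,-76,-61,-18,-80/19, - 33/14,4/9,17/9,  1.92, 58/13,  36,  39,  42] 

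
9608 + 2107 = 11715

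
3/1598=3/1598=0.00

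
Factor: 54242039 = 577^1*94007^1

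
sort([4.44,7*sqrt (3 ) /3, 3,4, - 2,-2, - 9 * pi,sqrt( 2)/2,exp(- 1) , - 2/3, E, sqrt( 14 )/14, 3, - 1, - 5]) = [-9*pi, - 5, - 2, - 2, - 1,-2/3,sqrt(14 ) /14,exp(-1), sqrt( 2 )/2,E,3,3, 4, 7*sqrt(3 ) /3,4.44]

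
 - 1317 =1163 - 2480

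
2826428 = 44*64237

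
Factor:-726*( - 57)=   2^1 * 3^2*11^2*19^1 =41382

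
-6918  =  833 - 7751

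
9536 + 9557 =19093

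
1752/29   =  60  +  12/29 = 60.41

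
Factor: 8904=2^3*3^1*7^1 * 53^1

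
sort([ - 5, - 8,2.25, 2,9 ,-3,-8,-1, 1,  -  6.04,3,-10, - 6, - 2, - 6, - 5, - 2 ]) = [ -10, - 8, - 8  , - 6.04, - 6,-6,-5,  -  5, - 3, - 2,  -  2  ,-1,1, 2, 2.25,  3,  9 ]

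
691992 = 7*98856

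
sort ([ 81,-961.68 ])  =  [-961.68,  81 ] 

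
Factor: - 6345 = - 3^3*5^1*47^1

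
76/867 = 76/867 = 0.09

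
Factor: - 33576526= - 2^1*16788263^1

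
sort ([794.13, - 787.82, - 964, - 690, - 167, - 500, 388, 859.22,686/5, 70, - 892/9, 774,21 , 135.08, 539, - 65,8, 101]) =[ - 964, - 787.82, - 690, - 500, - 167, - 892/9,-65,8, 21,70, 101,135.08, 686/5, 388, 539, 774,794.13, 859.22 ] 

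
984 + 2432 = 3416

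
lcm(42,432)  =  3024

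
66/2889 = 22/963 = 0.02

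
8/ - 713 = - 8/713 = - 0.01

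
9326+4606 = 13932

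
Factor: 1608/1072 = 2^( -1 )*3^1 = 3/2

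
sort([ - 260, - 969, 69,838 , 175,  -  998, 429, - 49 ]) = [ - 998, - 969, - 260, - 49, 69,175,429,838]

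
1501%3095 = 1501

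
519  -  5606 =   -  5087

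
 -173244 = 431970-605214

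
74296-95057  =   - 20761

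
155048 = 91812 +63236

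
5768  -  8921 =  - 3153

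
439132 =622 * 706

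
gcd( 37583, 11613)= 49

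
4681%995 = 701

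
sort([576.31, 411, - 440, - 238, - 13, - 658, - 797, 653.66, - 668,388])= [ - 797, - 668, - 658, - 440 , - 238, - 13 , 388, 411,  576.31,653.66 ]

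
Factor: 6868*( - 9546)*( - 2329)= 152693730312=2^3 * 3^1*17^2*37^1*43^1*101^1*137^1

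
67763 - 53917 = 13846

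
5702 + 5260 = 10962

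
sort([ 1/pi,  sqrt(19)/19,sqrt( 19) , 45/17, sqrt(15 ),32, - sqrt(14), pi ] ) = [ - sqrt(14),sqrt(19)/19,1/pi,  45/17,pi,sqrt( 15),sqrt( 19 ), 32]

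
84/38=2+4/19 = 2.21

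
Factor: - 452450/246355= - 90490/49271 =- 2^1*5^1*29^( - 1) * 1699^(-1 )*9049^1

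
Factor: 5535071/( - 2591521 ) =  - 67^1*82613^1*2591521^( - 1)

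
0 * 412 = 0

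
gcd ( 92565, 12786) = 3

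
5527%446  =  175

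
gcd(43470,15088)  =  46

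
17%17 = 0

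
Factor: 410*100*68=2^5*5^3*17^1 *41^1  =  2788000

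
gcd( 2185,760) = 95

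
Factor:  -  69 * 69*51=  - 242811 = - 3^3  *  17^1*23^2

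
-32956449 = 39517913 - 72474362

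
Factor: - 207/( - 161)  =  3^2*7^(  -  1 ) = 9/7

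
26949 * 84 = 2263716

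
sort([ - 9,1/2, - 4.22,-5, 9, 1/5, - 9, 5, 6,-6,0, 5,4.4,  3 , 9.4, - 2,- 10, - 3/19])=[ - 10,-9,-9, - 6,-5, - 4.22, -2, - 3/19,  0,1/5, 1/2, 3, 4.4, 5,  5,6, 9, 9.4]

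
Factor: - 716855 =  - 5^1*311^1*461^1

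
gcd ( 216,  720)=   72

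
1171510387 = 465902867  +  705607520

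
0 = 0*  5271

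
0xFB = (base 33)7K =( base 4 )3323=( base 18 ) DH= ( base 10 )251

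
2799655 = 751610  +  2048045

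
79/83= 79/83 = 0.95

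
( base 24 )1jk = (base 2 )10000011100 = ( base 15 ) 4a2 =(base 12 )738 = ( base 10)1052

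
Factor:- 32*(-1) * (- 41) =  -1312= - 2^5*41^1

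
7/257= 7/257 = 0.03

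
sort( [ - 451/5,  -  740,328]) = [ - 740,  -  451/5, 328]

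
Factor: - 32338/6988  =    -  2^ (-1 )*19^1*23^1*37^1*1747^(-1) = -16169/3494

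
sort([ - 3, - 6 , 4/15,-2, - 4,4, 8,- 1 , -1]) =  [ - 6, - 4, - 3, -2, - 1, - 1, 4/15,4, 8 ] 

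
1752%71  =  48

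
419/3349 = 419/3349 = 0.13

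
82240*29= 2384960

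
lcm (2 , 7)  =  14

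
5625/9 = 625= 625.00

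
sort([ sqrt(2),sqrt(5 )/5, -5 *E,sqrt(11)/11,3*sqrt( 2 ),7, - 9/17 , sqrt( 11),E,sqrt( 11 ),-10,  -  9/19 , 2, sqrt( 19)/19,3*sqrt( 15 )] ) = [ - 5*E, - 10 , - 9/17, - 9/19, sqrt(19 )/19,sqrt(11)/11,sqrt(5)/5,sqrt( 2),2,E,sqrt( 11 ),sqrt (11), 3*sqrt( 2 ),7,3* sqrt(15 )]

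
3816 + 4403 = 8219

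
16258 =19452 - 3194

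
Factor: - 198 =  - 2^1*3^2 * 11^1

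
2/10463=2/10463  =  0.00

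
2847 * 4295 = 12227865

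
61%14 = 5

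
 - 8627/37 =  - 8627/37=- 233.16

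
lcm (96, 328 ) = 3936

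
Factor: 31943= 17^1*1879^1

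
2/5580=1/2790 = 0.00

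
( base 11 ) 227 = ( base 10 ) 271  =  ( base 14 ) 155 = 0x10F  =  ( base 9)331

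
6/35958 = 1/5993 = 0.00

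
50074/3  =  50074/3=16691.33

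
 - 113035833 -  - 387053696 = 274017863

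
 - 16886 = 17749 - 34635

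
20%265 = 20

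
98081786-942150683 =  - 844068897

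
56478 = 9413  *6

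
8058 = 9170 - 1112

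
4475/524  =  4475/524 = 8.54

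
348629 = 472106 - 123477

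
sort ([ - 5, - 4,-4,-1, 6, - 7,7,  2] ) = [-7, - 5, - 4, - 4 , - 1,2, 6, 7 ]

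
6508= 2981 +3527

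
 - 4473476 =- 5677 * 788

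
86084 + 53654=139738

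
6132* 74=453768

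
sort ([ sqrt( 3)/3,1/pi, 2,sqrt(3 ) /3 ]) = [ 1/pi, sqrt(3)/3 , sqrt(3)/3, 2 ] 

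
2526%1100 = 326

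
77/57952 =77/57952 = 0.00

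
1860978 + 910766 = 2771744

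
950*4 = 3800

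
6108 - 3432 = 2676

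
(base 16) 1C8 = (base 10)456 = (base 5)3311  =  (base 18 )176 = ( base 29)fl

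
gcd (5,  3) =1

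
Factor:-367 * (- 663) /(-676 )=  - 18717/52= - 2^(  -  2)*3^1 * 13^(-1 )*17^1*367^1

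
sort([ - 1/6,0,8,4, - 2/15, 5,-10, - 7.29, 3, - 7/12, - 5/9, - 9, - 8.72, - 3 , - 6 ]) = [ -10, - 9, - 8.72, - 7.29, - 6, - 3,-7/12,-5/9, -1/6, - 2/15, 0,3, 4,5, 8 ]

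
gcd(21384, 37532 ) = 44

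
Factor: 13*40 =2^3*5^1*13^1 = 520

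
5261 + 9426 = 14687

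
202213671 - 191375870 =10837801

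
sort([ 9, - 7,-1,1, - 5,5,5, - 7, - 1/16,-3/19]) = [-7,  -  7, - 5,- 1, - 3/19, -1/16,1, 5,5,9]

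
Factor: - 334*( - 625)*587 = 122536250  =  2^1*5^4*167^1*587^1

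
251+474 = 725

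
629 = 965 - 336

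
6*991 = 5946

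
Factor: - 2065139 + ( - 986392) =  -3051531 = - 3^2*7^1*48437^1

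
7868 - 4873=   2995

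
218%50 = 18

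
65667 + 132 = 65799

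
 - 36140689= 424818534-460959223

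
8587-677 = 7910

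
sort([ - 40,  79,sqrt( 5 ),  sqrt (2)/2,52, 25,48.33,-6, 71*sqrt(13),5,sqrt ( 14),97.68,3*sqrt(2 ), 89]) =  [-40 , - 6, sqrt(2)/2 , sqrt(5 ), sqrt ( 14),3*sqrt( 2), 5,25, 48.33, 52, 79,89, 97.68,71*sqrt(13)]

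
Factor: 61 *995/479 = 5^1*61^1*199^1*479^(  -  1) = 60695/479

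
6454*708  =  4569432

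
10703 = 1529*7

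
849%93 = 12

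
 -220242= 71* ( - 3102) 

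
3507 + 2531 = 6038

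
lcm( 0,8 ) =0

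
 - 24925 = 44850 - 69775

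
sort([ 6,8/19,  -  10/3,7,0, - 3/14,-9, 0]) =[ -9 , - 10/3, - 3/14,0,  0,  8/19, 6,7] 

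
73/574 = 73/574 = 0.13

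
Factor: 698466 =2^1*3^1*116411^1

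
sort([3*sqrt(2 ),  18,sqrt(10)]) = [ sqrt( 10 ),  3*sqrt( 2 ),18]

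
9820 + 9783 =19603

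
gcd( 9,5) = 1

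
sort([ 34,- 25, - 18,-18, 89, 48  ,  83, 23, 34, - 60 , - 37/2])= [ - 60, - 25, - 37/2, - 18, - 18, 23 , 34, 34, 48,83,  89]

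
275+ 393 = 668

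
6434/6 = 1072 + 1/3 = 1072.33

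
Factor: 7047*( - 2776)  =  -2^3*3^5*29^1*347^1=-19562472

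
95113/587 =95113/587 =162.03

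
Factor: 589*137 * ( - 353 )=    - 28484629 = -  19^1*31^1 * 137^1*353^1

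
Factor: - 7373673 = -3^4*91033^1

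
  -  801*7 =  - 5607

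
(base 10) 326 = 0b101000110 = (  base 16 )146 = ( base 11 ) 277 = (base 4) 11012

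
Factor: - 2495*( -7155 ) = 3^3*5^2*53^1 *499^1 = 17851725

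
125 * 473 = 59125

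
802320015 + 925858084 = 1728178099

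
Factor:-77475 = -3^1*5^2*1033^1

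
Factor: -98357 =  - 7^1*14051^1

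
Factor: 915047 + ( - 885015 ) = 30032 = 2^4*1877^1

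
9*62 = 558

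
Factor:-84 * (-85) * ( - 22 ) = - 157080 = -2^3*3^1*5^1 * 7^1*11^1*17^1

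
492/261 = 164/87  =  1.89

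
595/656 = 595/656 = 0.91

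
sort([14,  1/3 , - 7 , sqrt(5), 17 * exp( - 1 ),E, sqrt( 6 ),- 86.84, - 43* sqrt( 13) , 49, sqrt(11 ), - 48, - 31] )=[ - 43*sqrt( 13), - 86.84 , - 48,-31, - 7,1/3, sqrt (5 ), sqrt( 6 ), E, sqrt( 11),  17*exp(-1),14, 49] 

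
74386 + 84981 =159367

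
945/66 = 315/22  =  14.32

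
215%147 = 68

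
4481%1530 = 1421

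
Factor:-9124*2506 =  - 2^3*7^1*179^1*2281^1 = -22864744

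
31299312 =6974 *4488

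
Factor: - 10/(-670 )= 1/67 =67^( - 1) 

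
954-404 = 550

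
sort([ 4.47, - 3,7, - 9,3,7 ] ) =[ - 9, - 3,3 , 4.47,7,7]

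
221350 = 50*4427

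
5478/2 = 2739 = 2739.00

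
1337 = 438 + 899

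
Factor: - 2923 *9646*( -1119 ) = 2^1*3^1*7^1  *13^1*37^1*53^1 * 79^1*373^1 = 31550493702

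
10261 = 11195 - 934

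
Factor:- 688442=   -  2^1*344221^1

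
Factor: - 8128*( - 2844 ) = 23116032 =2^8*3^2 *79^1*127^1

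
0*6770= 0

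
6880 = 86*80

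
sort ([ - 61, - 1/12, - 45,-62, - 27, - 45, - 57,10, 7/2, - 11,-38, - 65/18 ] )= [ - 62, - 61,- 57 , - 45, - 45, - 38,-27, - 11 , - 65/18,-1/12, 7/2,  10 ]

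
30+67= 97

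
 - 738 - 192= - 930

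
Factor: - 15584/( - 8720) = 2^1 * 5^( - 1 )*109^( - 1)*487^1 = 974/545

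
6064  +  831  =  6895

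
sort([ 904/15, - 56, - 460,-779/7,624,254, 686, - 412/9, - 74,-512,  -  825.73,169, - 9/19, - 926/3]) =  [ - 825.73,- 512, - 460, - 926/3, - 779/7, - 74 , - 56, - 412/9, - 9/19, 904/15, 169,254,624,686 ]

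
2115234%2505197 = 2115234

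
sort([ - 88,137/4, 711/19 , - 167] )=[ - 167, - 88,137/4, 711/19] 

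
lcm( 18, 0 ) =0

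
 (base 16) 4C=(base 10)76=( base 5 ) 301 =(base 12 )64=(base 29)2i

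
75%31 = 13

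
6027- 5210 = 817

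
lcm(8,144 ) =144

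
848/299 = 848/299 = 2.84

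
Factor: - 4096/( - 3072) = 2^2*3^( - 1 ) = 4/3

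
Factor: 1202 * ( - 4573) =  - 2^1*17^1*269^1*601^1 = - 5496746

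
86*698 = 60028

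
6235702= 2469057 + 3766645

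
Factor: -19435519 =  - 269^1 *72251^1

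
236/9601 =236/9601 = 0.02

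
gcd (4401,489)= 489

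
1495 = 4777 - 3282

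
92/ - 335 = - 92/335  =  -0.27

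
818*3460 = 2830280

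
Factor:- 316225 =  - 5^2*7^1*13^1*139^1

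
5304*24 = 127296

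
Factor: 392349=3^1 *130783^1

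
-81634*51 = -4163334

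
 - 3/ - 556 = 3/556 = 0.01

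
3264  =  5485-2221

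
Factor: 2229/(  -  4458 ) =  - 2^( - 1) = -  1/2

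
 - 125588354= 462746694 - 588335048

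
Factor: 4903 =4903^1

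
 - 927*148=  - 137196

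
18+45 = 63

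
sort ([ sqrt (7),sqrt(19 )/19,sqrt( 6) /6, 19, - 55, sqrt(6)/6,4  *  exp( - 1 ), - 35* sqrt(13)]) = [ - 35*sqrt(13),-55, sqrt (19)/19,sqrt(6)/6, sqrt( 6) /6, 4 * exp( - 1),sqrt(7),19 ]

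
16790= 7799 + 8991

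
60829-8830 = 51999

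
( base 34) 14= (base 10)38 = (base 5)123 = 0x26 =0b100110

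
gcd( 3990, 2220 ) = 30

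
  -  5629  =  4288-9917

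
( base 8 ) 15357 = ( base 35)5M0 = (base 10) 6895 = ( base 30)7JP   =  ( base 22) e59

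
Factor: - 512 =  - 2^9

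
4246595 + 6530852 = 10777447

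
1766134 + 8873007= 10639141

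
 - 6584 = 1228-7812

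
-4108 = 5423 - 9531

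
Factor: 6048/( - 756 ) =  - 2^3 = - 8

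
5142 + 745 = 5887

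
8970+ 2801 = 11771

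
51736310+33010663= 84746973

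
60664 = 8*7583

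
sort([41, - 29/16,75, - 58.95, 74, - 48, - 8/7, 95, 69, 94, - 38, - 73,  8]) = [ - 73, - 58.95, - 48,- 38, - 29/16,  -  8/7, 8, 41, 69,74, 75,94, 95 ]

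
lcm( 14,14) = 14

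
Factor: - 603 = - 3^2*67^1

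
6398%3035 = 328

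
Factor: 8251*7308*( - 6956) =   -  2^4*3^2*7^1*29^1*37^2*47^1*223^1 = -  419435030448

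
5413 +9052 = 14465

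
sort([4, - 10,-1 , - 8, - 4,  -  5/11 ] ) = [ - 10, - 8, - 4, - 1, - 5/11,4]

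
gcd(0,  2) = 2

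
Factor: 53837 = 7^1*7691^1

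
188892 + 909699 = 1098591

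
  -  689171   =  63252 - 752423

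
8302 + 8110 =16412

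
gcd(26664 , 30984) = 24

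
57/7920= 19/2640 = 0.01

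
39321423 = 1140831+38180592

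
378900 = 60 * 6315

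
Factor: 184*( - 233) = - 2^3* 23^1*233^1 = - 42872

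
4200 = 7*600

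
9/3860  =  9/3860=0.00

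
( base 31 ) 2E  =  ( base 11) 6a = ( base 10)76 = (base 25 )31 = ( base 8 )114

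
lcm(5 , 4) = 20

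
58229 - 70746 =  - 12517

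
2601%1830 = 771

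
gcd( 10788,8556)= 372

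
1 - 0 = 1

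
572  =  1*572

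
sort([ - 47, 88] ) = [ - 47,88 ] 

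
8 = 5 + 3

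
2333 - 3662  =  - 1329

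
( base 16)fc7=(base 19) b3b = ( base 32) 3U7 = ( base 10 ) 4039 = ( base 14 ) 1687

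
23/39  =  23/39 =0.59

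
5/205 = 1/41 = 0.02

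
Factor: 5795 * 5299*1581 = 48548881605=3^1 * 5^1*7^1*17^1*19^1 * 31^1*61^1*757^1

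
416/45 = 9 + 11/45 = 9.24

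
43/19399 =43/19399 = 0.00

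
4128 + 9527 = 13655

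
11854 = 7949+3905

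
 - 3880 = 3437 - 7317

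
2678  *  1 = 2678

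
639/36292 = 639/36292 = 0.02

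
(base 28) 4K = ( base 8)204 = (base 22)60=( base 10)132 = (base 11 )110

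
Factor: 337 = 337^1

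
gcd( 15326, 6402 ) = 194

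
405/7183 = 405/7183= 0.06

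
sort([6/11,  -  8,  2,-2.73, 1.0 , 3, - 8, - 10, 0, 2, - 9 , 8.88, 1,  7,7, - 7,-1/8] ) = [ - 10, - 9 ,  -  8, - 8 , - 7,  -  2.73 ,-1/8, 0, 6/11,1.0,1, 2,2,3, 7,  7,8.88] 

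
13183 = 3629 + 9554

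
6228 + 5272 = 11500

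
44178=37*1194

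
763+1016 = 1779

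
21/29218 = 3/4174 = 0.00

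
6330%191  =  27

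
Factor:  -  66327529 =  - 2549^1*26021^1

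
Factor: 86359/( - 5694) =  - 91/6 = - 2^( - 1)*3^ ( - 1) * 7^1*13^1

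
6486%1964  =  594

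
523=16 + 507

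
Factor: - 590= - 2^1*5^1 * 59^1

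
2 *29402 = 58804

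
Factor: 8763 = 3^1 * 23^1*127^1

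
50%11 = 6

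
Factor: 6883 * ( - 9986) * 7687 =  - 528355475306 = - 2^1  *  4993^1*6883^1*7687^1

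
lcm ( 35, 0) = 0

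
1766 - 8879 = - 7113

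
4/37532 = 1/9383 = 0.00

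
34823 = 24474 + 10349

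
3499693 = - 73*( - 47941 )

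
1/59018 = 1/59018 = 0.00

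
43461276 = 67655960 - 24194684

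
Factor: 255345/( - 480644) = -2^( - 2)*3^1*5^1 * 29^1*107^( - 1 )*587^1*1123^(-1)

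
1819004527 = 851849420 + 967155107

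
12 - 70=  -  58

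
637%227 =183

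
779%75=29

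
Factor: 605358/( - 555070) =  - 3^2*5^( - 1 )*13^2*47^( - 1)*199^1* 1181^( - 1) = - 302679/277535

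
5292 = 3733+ 1559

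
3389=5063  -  1674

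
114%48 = 18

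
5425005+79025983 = 84450988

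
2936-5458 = -2522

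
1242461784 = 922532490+319929294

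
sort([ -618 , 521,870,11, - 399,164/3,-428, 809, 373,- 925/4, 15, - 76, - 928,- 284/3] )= [  -  928,-618, - 428, - 399, - 925/4, - 284/3, - 76,11 , 15,164/3,373,521,809,870]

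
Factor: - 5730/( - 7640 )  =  2^ ( - 2 ) * 3^1=3/4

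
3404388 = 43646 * 78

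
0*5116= 0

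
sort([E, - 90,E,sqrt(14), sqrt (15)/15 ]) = [-90,sqrt( 15)/15,  E, E,sqrt( 14)]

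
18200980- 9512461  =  8688519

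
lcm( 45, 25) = 225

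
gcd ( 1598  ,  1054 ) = 34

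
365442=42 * 8701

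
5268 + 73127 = 78395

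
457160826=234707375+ 222453451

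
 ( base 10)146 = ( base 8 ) 222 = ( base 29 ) 51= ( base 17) 8a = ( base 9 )172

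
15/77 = 15/77 = 0.19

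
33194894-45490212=- 12295318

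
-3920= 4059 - 7979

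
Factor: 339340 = 2^2*5^1*19^2*47^1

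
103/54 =103/54 = 1.91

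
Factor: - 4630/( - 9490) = 463/949 = 13^( - 1 )*73^ ( - 1)*463^1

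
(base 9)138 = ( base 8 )164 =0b1110100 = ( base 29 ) 40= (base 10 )116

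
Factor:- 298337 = -13^1*53^1 * 433^1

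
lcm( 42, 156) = 1092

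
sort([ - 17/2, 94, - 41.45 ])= [ - 41.45, - 17/2, 94] 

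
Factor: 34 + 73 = 107^1= 107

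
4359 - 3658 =701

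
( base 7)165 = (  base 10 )96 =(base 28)3c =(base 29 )39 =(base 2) 1100000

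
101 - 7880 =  - 7779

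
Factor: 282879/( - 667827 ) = - 31431/74203=- 3^1 * 10477^1*74203^ ( - 1)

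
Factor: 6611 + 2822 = 9433^1=9433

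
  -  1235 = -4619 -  - 3384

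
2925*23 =67275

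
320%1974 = 320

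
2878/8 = 359 + 3/4 = 359.75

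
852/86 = 9+39/43 = 9.91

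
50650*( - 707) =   -  35809550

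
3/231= 1/77 = 0.01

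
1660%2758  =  1660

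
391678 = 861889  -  470211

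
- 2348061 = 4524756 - 6872817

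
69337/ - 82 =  - 69337/82  =  - 845.57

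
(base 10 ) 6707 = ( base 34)5r9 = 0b1101000110011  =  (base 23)CFE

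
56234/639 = 56234/639 = 88.00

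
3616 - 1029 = 2587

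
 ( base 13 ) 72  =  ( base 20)4D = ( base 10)93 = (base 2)1011101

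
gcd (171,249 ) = 3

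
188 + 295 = 483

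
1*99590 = 99590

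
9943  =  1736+8207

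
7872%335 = 167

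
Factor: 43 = 43^1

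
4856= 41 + 4815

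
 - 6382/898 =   -  3191/449 = -  7.11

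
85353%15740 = 6653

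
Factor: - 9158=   -  2^1*19^1*241^1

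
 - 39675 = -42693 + 3018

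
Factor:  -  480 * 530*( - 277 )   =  70468800= 2^6 * 3^1*5^2*53^1*277^1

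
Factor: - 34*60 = - 2040  =  -2^3 * 3^1*5^1*17^1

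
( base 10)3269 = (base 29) 3pl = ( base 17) B55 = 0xcc5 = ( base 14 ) 1297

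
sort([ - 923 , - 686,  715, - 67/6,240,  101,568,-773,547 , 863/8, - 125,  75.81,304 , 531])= [  -  923, - 773 , - 686, - 125,-67/6 , 75.81 , 101, 863/8 , 240,304,531,547, 568, 715 ] 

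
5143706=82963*62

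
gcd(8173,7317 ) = 1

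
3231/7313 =3231/7313 =0.44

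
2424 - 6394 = -3970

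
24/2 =12=12.00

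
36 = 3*12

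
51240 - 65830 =-14590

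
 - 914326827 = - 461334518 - 452992309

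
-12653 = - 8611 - 4042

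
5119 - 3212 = 1907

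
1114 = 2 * 557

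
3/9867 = 1/3289 =0.00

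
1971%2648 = 1971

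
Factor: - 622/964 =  - 311/482=-2^ ( - 1)*241^( - 1 )*311^1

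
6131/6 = 6131/6 = 1021.83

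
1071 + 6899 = 7970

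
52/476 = 13/119 =0.11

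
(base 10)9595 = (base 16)257b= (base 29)bbp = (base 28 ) C6J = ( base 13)44A1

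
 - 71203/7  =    -  71203/7 =-  10171.86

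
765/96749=765/96749 = 0.01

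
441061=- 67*(- 6583) 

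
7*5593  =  39151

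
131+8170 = 8301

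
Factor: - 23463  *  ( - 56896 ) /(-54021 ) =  - 40453056/1637 = -2^6 * 3^2 * 7^1 * 79^1*127^1*1637^( - 1 )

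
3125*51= 159375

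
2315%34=3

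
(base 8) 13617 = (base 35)4WB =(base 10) 6031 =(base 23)B95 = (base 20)F1B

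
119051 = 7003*17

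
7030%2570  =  1890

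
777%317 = 143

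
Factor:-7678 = -2^1 *11^1*349^1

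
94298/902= 104 + 245/451= 104.54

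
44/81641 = 44/81641 = 0.00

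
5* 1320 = 6600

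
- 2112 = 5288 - 7400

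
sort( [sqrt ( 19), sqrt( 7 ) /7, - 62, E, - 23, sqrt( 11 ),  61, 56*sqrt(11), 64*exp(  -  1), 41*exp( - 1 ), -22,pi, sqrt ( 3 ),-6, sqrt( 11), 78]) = [ -62, - 23, - 22, - 6,sqrt(7)/7, sqrt(3), E, pi, sqrt(11 ), sqrt(11 ), sqrt(19 ), 41*exp( - 1), 64*exp ( - 1 ), 61, 78, 56 *sqrt(11) ] 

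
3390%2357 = 1033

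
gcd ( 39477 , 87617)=1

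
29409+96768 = 126177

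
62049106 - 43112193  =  18936913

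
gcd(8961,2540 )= 1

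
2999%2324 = 675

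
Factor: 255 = 3^1*5^1 * 17^1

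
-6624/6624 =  - 1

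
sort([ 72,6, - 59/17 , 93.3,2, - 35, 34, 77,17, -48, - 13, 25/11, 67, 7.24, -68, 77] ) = [ - 68, - 48,-35, - 13 , - 59/17,2,25/11, 6, 7.24,  17 , 34,67, 72, 77 , 77, 93.3]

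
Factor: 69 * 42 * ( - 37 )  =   - 107226 = - 2^1*3^2*7^1 *23^1* 37^1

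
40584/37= 40584/37 = 1096.86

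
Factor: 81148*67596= 5485280208 =2^4*3^1* 43^1* 131^1*20287^1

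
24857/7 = 3551 = 3551.00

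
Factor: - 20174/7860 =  - 2^(-1)*3^(-1 )*5^(-1)*7^1  *11^1 = - 77/30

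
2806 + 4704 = 7510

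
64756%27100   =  10556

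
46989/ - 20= - 46989/20 = - 2349.45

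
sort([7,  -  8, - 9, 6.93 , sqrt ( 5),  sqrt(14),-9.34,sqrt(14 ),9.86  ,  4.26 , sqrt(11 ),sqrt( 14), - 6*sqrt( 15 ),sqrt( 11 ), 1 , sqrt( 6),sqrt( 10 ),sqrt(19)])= [-6*sqrt ( 15), - 9.34, - 9, - 8  ,  1,sqrt(5 ) , sqrt(6),sqrt (10), sqrt(11), sqrt( 11) , sqrt( 14 ), sqrt( 14 ),  sqrt(14 ),4.26,sqrt(19),6.93,7,9.86]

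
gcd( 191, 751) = 1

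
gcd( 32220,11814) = 1074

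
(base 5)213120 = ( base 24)cfd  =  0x1C75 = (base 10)7285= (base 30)82P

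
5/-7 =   -  1 + 2/7=-  0.71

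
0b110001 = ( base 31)1I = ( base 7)100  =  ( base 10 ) 49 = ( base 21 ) 27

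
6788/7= 969 + 5/7 = 969.71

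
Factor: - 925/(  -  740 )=5/4 = 2^(-2 )*5^1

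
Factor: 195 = 3^1*5^1*13^1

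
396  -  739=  - 343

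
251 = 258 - 7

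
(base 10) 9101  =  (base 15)2a6b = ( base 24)FJ5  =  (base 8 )21615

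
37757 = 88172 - 50415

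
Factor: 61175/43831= 5^2*53^( - 1 ) * 827^( - 1)*2447^1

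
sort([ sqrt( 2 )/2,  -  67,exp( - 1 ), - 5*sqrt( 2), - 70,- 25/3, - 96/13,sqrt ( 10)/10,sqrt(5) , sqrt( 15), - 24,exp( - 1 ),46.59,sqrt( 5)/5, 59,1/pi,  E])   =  [ -70, - 67, - 24 ,-25/3, - 96/13,  -  5*sqrt( 2),sqrt( 10 ) /10,1/pi,exp(  -  1 ),exp( - 1),sqrt (5 )/5,sqrt( 2 )/2, sqrt ( 5), E,  sqrt(15), 46.59,59] 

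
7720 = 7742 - 22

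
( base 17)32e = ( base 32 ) SJ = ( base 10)915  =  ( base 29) 12g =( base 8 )1623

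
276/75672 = 23/6306 = 0.00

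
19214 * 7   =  134498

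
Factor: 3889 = 3889^1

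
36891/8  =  36891/8 = 4611.38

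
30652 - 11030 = 19622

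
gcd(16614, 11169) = 9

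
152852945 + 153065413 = 305918358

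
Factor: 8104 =2^3*  1013^1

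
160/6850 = 16/685= 0.02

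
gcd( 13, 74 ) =1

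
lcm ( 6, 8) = 24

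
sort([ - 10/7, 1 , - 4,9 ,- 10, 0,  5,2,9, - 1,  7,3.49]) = [-10, -4 ,-10/7 ,-1,0,1, 2,3.49,5,7 , 9,9]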